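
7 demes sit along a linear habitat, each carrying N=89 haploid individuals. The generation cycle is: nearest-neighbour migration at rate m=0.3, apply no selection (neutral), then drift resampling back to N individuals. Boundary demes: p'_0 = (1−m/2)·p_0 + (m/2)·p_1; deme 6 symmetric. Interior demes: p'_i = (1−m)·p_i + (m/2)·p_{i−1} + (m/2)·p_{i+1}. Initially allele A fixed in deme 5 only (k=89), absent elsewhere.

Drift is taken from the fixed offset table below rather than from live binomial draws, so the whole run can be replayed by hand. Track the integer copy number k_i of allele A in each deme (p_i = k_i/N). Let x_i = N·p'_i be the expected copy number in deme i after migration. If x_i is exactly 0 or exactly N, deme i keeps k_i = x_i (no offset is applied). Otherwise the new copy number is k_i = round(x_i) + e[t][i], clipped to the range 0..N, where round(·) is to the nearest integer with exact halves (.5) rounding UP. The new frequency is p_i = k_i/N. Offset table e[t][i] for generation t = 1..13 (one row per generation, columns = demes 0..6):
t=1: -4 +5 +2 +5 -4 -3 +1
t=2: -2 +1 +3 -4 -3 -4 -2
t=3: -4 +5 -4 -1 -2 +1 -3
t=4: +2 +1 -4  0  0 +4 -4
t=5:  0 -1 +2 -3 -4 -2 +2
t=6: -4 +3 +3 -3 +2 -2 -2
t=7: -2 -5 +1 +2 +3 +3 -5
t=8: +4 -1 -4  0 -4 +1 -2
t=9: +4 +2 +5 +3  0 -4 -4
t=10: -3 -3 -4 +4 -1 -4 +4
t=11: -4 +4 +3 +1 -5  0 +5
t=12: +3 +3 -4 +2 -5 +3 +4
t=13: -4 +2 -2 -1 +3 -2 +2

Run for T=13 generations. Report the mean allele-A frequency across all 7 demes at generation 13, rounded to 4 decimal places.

t=0: k=[0 0 0 0 0 89 0]
t=1: x=[0.0000 0.0000 0.0000 0.0000 13.3500 62.3000 13.3500] k=[0 0 0 0 9 59 14]
t=2: x=[0.0000 0.0000 0.0000 1.3500 15.1500 44.7500 20.7500] k=[0 0 0 0 12 41 19]
t=3: x=[0.0000 0.0000 0.0000 1.8000 14.5500 33.3500 22.3000] k=[0 0 0 1 13 34 19]
t=4: x=[0.0000 0.0000 0.1500 2.6500 14.3500 28.6000 21.2500] k=[0 0 0 3 14 33 17]
t=5: x=[0.0000 0.0000 0.4500 4.2000 15.2000 27.7500 19.4000] k=[0 0 2 1 11 26 21]
t=6: x=[0.0000 0.3000 1.5500 2.6500 11.7500 23.0000 21.7500] k=[0 3 5 0 14 21 20]
t=7: x=[0.4500 2.8500 3.9500 2.8500 12.9500 19.8000 20.1500] k=[0 0 5 5 16 23 15]
t=8: x=[0.0000 0.7500 4.2500 6.6500 15.4000 20.7500 16.2000] k=[0 0 0 7 11 22 14]
t=9: x=[0.0000 0.0000 1.0500 6.5500 12.0500 19.1500 15.2000] k=[0 0 6 10 12 15 11]
t=10: x=[0.0000 0.9000 5.7000 9.7000 12.1500 13.9500 11.6000] k=[0 0 2 14 11 10 16]
t=11: x=[0.0000 0.3000 3.5000 11.7500 11.3000 11.0500 15.1000] k=[0 4 7 13 6 11 20]
t=12: x=[0.6000 3.8500 7.4500 11.0500 7.8000 11.6000 18.6500] k=[4 7 3 13 3 15 23]
t=13: x=[4.4500 5.9500 5.1000 10.0000 6.3000 14.4000 21.8000] k=[0 8 3 9 9 12 24]

0.1043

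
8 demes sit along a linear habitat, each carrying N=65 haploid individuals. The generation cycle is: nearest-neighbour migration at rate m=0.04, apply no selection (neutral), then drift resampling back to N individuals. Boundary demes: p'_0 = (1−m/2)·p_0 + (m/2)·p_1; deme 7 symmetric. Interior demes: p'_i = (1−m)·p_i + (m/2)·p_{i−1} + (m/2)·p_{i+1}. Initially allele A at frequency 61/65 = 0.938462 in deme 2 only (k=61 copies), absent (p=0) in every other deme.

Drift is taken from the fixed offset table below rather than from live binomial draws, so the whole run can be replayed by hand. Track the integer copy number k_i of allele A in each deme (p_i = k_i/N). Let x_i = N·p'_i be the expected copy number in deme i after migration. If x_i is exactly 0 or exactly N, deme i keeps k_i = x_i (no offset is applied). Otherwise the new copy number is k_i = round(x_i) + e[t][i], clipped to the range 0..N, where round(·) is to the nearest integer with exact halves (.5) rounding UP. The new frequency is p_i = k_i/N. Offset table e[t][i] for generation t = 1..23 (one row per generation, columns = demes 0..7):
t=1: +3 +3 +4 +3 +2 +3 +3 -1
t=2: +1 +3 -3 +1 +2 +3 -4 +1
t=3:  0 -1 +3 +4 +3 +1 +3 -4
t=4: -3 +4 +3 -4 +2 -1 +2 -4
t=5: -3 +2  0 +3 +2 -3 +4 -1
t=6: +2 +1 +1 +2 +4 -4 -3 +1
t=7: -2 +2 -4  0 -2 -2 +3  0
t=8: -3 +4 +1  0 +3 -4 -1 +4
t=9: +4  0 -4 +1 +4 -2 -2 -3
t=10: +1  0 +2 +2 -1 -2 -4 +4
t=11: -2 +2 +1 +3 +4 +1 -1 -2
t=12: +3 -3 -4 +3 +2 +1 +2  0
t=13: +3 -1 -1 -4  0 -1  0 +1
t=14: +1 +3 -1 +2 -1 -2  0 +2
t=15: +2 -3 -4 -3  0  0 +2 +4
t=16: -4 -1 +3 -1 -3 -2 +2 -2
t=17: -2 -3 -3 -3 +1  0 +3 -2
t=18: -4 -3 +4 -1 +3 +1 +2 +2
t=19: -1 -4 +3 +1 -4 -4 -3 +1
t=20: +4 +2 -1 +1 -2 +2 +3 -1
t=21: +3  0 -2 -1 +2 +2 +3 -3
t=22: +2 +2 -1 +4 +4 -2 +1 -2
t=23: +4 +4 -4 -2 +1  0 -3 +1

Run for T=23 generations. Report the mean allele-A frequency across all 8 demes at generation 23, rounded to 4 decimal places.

t=0: k=[0 0 61 0 0 0 0 0]
t=1: x=[0.0000 1.2200 58.5600 1.2200 0.0000 0.0000 0.0000 0.0000] k=[0 4 63 4 0 0 0 0]
t=2: x=[0.0800 5.1000 60.6400 5.1000 0.0800 0.0000 0.0000 0.0000] k=[1 8 58 6 2 0 0 0]
t=3: x=[1.1400 8.8600 55.9600 6.9600 2.0400 0.0400 0.0000 0.0000] k=[1 8 59 11 5 1 0 0]
t=4: x=[1.1400 8.8800 57.0200 11.8400 5.0400 1.0600 0.0200 0.0000] k=[0 13 60 8 7 0 2 0]
t=5: x=[0.2600 13.6800 58.0200 9.0200 6.8800 0.1800 1.9200 0.0400] k=[0 16 58 12 9 0 6 0]
t=6: x=[0.3200 16.5200 56.2400 12.8600 8.8800 0.3000 5.7600 0.1200] k=[2 18 57 15 13 0 3 1]
t=7: x=[2.3200 18.4600 55.3800 15.8000 12.7800 0.3200 2.9000 1.0400] k=[0 20 51 16 11 0 6 1]
t=8: x=[0.4000 20.2200 49.6800 16.6000 10.8800 0.3400 5.7800 1.1000] k=[0 24 51 17 14 0 5 5]
t=9: x=[0.4800 24.0600 49.7800 17.6200 13.7800 0.3800 4.9000 5.0000] k=[4 24 46 19 18 0 3 2]
t=10: x=[4.4000 24.0400 45.0200 19.5200 17.6600 0.4200 2.9200 2.0200] k=[5 24 47 22 17 0 0 6]
t=11: x=[5.3800 24.0800 46.0400 22.4000 16.7600 0.3400 0.1200 5.8800] k=[3 26 47 25 21 1 0 4]
t=12: x=[3.4600 25.9600 46.1400 25.3600 20.6800 1.3800 0.1000 3.9200] k=[6 23 42 28 23 2 2 4]
t=13: x=[6.3400 23.0400 41.3400 28.1800 22.6800 2.4200 2.0400 3.9600] k=[9 22 40 24 23 1 2 5]
t=14: x=[9.2600 22.1000 39.3200 24.3000 22.5800 1.4600 2.0400 4.9400] k=[10 25 38 26 22 0 2 7]
t=15: x=[10.3000 24.9600 37.5000 26.1600 21.6400 0.4800 2.0600 6.9000] k=[12 22 34 23 22 0 4 11]
t=16: x=[12.2000 22.0400 33.5400 23.2000 21.5800 0.5200 4.0600 10.8600] k=[8 21 37 22 19 0 6 9]
t=17: x=[8.2600 21.0600 36.3800 22.2400 18.6800 0.5000 5.9400 8.9400] k=[6 18 33 19 20 1 9 7]
t=18: x=[6.2400 18.0600 32.4200 19.3000 19.6000 1.5400 8.8000 7.0400] k=[2 15 36 18 23 3 11 9]
t=19: x=[2.2600 15.1600 35.2200 18.4600 22.5000 3.5600 10.8000 9.0400] k=[1 11 38 19 19 0 8 10]
t=20: x=[1.2000 11.3400 37.0800 19.3800 18.6200 0.5400 7.8800 9.9600] k=[5 13 36 20 17 3 11 9]
t=21: x=[5.1600 13.3000 35.2200 20.2600 16.7800 3.4400 10.8000 9.0400] k=[8 13 33 19 19 5 14 6]
t=22: x=[8.1000 13.3000 32.3200 19.2800 18.7200 5.4600 13.6600 6.1600] k=[10 15 31 23 23 3 15 4]
t=23: x=[10.1000 15.2200 30.5200 23.1600 22.6000 3.6400 14.5400 4.2200] k=[14 19 27 21 24 4 12 5]

0.2423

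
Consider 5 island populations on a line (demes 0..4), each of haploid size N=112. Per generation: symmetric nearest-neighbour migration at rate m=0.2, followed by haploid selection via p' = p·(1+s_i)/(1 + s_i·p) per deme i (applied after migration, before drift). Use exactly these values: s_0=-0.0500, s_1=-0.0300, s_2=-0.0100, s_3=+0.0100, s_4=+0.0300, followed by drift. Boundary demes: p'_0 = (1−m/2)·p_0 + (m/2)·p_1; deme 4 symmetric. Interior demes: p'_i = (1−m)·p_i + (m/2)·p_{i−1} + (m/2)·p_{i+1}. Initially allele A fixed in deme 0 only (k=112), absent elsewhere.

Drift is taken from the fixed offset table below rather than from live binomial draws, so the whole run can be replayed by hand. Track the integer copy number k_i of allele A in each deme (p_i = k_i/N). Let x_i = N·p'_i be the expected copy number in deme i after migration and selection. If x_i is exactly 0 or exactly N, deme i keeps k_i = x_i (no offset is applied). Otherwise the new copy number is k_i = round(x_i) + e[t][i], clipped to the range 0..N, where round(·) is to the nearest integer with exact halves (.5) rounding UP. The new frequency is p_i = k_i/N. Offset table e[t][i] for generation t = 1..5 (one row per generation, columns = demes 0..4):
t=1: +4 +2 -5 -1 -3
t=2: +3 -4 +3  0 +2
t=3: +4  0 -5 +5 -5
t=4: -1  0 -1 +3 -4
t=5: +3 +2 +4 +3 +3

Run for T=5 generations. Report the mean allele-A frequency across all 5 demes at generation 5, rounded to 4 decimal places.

0.2357

t=0: k=[112 0 0 0 0]
t=1: x=[100.2723 10.8967 0.0000 0.0000 0.0000] k=[104 13 0 0 0]
t=2: x=[94.1435 20.2890 1.2871 0.0000 0.0000] k=[97 16 4 0 0]
t=3: x=[87.9453 22.3501 4.7540 0.4040 0.0000] k=[92 22 0 5 0]
t=4: x=[83.9350 26.1840 2.6736 4.0386 0.5149] k=[83 26 2 7 0]
t=5: x=[76.0597 28.6458 4.8531 5.8550 0.7209] k=[79 31 9 9 4]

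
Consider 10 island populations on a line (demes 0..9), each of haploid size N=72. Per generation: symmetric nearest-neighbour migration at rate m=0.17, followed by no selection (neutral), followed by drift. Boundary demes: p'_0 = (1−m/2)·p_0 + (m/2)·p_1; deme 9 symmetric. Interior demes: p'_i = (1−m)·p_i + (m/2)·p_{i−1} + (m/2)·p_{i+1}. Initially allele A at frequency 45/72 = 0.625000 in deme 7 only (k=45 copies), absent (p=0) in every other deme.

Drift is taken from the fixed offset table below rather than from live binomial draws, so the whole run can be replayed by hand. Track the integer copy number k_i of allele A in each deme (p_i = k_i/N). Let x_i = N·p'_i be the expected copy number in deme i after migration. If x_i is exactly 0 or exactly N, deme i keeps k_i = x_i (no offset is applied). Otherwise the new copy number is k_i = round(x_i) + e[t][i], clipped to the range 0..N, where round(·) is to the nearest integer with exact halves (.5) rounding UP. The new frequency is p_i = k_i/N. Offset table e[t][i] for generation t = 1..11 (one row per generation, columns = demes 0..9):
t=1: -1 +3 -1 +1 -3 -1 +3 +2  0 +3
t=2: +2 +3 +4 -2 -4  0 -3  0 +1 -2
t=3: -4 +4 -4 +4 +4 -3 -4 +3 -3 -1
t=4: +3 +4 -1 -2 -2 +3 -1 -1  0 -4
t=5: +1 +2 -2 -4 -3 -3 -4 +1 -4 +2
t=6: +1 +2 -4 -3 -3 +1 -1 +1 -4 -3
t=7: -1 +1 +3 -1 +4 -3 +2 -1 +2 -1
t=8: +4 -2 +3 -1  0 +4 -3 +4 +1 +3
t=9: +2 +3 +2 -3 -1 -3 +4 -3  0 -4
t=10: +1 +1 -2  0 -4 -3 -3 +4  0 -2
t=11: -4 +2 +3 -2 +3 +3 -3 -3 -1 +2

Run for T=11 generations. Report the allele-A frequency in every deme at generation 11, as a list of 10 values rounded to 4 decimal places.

t=0: k=[0 0 0 0 0 0 0 45 0 0]
t=1: x=[0.0000 0.0000 0.0000 0.0000 0.0000 0.0000 3.8250 37.3500 3.8250 0.0000] k=[0 0 0 0 0 0 7 39 4 0]
t=2: x=[0.0000 0.0000 0.0000 0.0000 0.0000 0.5950 9.1250 33.3050 6.6350 0.3400] k=[0 0 0 0 0 1 6 33 8 0]
t=3: x=[0.0000 0.0000 0.0000 0.0000 0.0850 1.3400 7.8700 28.5800 9.4450 0.6800] k=[0 0 0 0 4 0 4 32 6 0]
t=4: x=[0.0000 0.0000 0.0000 0.3400 3.3200 0.6800 6.0400 27.4100 7.7000 0.5100] k=[0 0 0 0 1 4 5 26 8 0]
t=5: x=[0.0000 0.0000 0.0000 0.0850 1.1700 3.8300 6.7000 22.6850 8.8500 0.6800] k=[0 0 0 0 0 1 3 24 5 3]
t=6: x=[0.0000 0.0000 0.0000 0.0000 0.0850 1.0850 4.6150 20.6000 6.4450 3.1700] k=[0 0 0 0 0 2 4 22 2 0]
t=7: x=[0.0000 0.0000 0.0000 0.0000 0.1700 2.0000 5.3600 18.7700 3.5300 0.1700] k=[0 0 0 0 4 0 7 18 6 0]
t=8: x=[0.0000 0.0000 0.0000 0.3400 3.3200 0.9350 7.3400 16.0450 6.5100 0.5100] k=[0 0 0 0 3 5 4 20 8 4]
t=9: x=[0.0000 0.0000 0.0000 0.2550 2.9150 4.7450 5.4450 17.6200 8.6800 4.3400] k=[0 0 0 0 2 2 9 15 9 0]
t=10: x=[0.0000 0.0000 0.0000 0.1700 1.8300 2.5950 8.9150 13.9800 8.7450 0.7650] k=[0 0 0 0 0 0 6 18 9 0]
t=11: x=[0.0000 0.0000 0.0000 0.0000 0.0000 0.5100 6.5100 16.2150 9.0000 0.7650] k=[0 0 0 0 0 4 4 13 8 3]

[0.0000, 0.0000, 0.0000, 0.0000, 0.0000, 0.0556, 0.0556, 0.1806, 0.1111, 0.0417]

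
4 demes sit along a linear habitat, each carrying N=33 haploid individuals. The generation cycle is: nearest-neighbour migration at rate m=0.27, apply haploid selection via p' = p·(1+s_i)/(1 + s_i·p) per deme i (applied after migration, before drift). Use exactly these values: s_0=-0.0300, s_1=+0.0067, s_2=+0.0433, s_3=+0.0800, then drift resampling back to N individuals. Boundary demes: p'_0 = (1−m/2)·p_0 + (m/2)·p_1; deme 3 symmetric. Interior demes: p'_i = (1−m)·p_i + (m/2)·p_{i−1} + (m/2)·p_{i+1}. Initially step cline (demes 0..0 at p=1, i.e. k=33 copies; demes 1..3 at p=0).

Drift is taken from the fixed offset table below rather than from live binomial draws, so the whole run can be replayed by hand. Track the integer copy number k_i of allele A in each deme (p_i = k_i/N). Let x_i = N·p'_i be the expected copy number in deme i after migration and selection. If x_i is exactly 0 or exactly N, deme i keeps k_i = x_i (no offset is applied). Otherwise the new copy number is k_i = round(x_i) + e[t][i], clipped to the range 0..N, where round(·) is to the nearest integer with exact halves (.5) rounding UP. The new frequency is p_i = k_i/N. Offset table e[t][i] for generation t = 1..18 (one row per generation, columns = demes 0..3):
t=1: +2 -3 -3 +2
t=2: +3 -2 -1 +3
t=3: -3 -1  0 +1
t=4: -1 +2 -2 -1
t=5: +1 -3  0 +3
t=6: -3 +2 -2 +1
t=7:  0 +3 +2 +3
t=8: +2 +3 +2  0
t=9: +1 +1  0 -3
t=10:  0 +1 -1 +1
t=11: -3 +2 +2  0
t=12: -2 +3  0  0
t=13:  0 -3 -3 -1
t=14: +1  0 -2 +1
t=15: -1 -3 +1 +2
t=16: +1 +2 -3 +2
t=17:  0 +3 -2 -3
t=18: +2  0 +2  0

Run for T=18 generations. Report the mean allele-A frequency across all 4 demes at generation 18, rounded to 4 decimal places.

t=0: k=[33 0 0 0]
t=1: x=[28.4263 4.4808 0.0000 0.0000] k=[30 1 0 0]
t=2: x=[25.9170 4.8074 0.1408 0.0000] k=[29 3 0 0]
t=3: x=[25.3118 6.1383 0.4223 0.0000] k=[22 5 0 0]
t=4: x=[19.4625 6.6554 0.7036 0.0000] k=[18 9 0 0]
t=5: x=[16.5337 9.0438 1.2656 0.0000] k=[18 6 1 0]
t=6: x=[16.1288 6.9817 1.6034 0.1458] k=[13 9 0 1]
t=7: x=[12.2247 8.3666 1.4060 0.9322] k=[12 11 3 4]
t=8: x=[11.6345 10.1017 4.3733 4.1355] k=[14 13 6 4]
t=9: x=[13.6207 12.2414 6.9036 4.5644] k=[15 13 7 2]
t=10: x=[14.4820 12.5118 7.3749 2.8704] k=[14 14 6 4]
t=11: x=[13.7551 12.9725 7.0419 4.5644] k=[11 15 9 5]
t=12: x=[11.3125 13.7035 9.5552 5.9039] k=[9 17 10 6]
t=13: x=[9.8680 15.0296 10.7093 6.9530] k=[10 12 8 6]
t=14: x=[10.0558 11.2394 8.5355 6.6702] k=[11 11 7 8]
t=15: x=[10.7778 10.5078 7.9275 8.3353] k=[10 8 9 10]
t=16: x=[9.5223 8.4469 9.2801 10.4054] k=[11 10 6 12]
t=17: x=[10.6442 9.6405 7.5950 11.7660] k=[11 13 6 9]
t=18: x=[11.0451 11.8356 7.5950 9.0931] k=[13 12 10 9]

0.3333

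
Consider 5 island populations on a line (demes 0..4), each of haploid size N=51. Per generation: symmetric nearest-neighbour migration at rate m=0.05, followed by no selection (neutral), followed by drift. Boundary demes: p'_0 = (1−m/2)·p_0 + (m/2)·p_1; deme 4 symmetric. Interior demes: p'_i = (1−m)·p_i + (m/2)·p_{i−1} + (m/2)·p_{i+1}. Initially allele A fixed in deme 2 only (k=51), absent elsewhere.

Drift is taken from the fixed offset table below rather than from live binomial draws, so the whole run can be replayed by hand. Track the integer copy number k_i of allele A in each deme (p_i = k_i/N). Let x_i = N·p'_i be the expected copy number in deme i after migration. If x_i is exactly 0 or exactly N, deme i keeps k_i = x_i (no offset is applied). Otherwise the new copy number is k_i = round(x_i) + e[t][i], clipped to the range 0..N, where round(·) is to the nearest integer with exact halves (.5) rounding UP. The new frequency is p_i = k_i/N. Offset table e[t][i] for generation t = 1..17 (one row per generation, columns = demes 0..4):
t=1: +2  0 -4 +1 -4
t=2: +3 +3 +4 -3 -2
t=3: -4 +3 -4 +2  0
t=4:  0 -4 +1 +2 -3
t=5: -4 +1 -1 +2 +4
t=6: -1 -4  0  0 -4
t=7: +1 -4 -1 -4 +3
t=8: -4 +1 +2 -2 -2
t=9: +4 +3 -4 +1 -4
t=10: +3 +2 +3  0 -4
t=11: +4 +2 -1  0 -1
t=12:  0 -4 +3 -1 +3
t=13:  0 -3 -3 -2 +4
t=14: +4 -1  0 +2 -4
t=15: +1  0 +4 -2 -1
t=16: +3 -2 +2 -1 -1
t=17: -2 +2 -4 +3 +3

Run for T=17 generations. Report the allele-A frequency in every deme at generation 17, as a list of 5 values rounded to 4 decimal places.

t=0: k=[0 0 51 0 0]
t=1: x=[0.0000 1.2750 48.4500 1.2750 0.0000] k=[0 1 44 2 0]
t=2: x=[0.0250 2.0500 41.8750 3.0000 0.0500] k=[3 5 46 0 0]
t=3: x=[3.0500 5.9750 43.8250 1.1500 0.0000] k=[0 9 40 3 0]
t=4: x=[0.2250 9.5500 38.3000 3.8500 0.0750] k=[0 6 39 6 0]
t=5: x=[0.1500 6.6750 37.3500 6.6750 0.1500] k=[0 8 36 9 4]
t=6: x=[0.2000 8.5000 34.6250 9.5500 4.1250] k=[0 5 35 10 0]
t=7: x=[0.1250 5.6250 33.6250 10.3750 0.2500] k=[1 2 33 6 3]
t=8: x=[1.0250 2.7500 31.5500 6.6000 3.0750] k=[0 4 34 5 1]
t=9: x=[0.1000 4.6500 32.5250 5.6250 1.1000] k=[4 8 29 7 0]
t=10: x=[4.1000 8.4250 27.9250 7.3750 0.1750] k=[7 10 31 7 0]
t=11: x=[7.0750 10.4500 29.8750 7.4250 0.1750] k=[11 12 29 7 0]
t=12: x=[11.0250 12.4000 28.0250 7.3750 0.1750] k=[11 8 31 6 3]
t=13: x=[10.9250 8.6500 29.8000 6.5500 3.0750] k=[11 6 27 5 7]
t=14: x=[10.8750 6.6500 25.9250 5.6000 6.9500] k=[15 6 26 8 3]
t=15: x=[14.7750 6.7250 25.0500 8.3250 3.1250] k=[16 7 29 6 2]
t=16: x=[15.7750 7.7750 27.8750 6.4750 2.1000] k=[19 6 30 5 1]
t=17: x=[18.6750 6.9250 28.7750 5.5250 1.1000] k=[17 9 25 9 4]

[0.3333, 0.1765, 0.4902, 0.1765, 0.0784]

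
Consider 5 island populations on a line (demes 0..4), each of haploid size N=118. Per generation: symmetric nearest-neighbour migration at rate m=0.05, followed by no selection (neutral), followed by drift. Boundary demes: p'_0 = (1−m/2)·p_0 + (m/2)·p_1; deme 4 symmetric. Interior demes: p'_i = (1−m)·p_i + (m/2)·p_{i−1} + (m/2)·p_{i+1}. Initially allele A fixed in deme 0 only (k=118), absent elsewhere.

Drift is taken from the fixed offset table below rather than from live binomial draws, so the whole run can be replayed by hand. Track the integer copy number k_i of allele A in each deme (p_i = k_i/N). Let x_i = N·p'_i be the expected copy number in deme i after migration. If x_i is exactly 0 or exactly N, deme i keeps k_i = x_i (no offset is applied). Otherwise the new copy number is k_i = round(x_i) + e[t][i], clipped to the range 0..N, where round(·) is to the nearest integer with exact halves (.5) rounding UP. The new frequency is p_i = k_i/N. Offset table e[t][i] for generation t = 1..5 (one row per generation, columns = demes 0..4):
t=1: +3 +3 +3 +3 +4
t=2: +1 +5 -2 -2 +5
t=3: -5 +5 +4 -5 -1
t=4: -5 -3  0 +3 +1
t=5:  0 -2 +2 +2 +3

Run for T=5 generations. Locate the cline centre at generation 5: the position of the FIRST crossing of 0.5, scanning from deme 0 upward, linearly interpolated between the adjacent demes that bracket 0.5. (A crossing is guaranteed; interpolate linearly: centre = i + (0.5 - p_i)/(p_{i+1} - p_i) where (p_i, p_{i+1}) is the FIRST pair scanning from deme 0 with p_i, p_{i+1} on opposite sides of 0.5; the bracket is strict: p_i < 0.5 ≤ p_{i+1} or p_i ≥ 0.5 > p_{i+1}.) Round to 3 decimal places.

t=0: k=[118 0 0 0 0]
t=1: x=[115.0500 2.9500 0.0000 0.0000 0.0000] k=[118 6 0 0 0]
t=2: x=[115.2000 8.6500 0.1500 0.0000 0.0000] k=[116 14 0 0 0]
t=3: x=[113.4500 16.2000 0.3500 0.0000 0.0000] k=[108 21 4 0 0]
t=4: x=[105.8250 22.7500 4.3250 0.1000 0.0000] k=[101 20 4 3 0]
t=5: x=[98.9750 21.6250 4.3750 2.9500 0.0750] k=[99 20 6 5 3]

0.506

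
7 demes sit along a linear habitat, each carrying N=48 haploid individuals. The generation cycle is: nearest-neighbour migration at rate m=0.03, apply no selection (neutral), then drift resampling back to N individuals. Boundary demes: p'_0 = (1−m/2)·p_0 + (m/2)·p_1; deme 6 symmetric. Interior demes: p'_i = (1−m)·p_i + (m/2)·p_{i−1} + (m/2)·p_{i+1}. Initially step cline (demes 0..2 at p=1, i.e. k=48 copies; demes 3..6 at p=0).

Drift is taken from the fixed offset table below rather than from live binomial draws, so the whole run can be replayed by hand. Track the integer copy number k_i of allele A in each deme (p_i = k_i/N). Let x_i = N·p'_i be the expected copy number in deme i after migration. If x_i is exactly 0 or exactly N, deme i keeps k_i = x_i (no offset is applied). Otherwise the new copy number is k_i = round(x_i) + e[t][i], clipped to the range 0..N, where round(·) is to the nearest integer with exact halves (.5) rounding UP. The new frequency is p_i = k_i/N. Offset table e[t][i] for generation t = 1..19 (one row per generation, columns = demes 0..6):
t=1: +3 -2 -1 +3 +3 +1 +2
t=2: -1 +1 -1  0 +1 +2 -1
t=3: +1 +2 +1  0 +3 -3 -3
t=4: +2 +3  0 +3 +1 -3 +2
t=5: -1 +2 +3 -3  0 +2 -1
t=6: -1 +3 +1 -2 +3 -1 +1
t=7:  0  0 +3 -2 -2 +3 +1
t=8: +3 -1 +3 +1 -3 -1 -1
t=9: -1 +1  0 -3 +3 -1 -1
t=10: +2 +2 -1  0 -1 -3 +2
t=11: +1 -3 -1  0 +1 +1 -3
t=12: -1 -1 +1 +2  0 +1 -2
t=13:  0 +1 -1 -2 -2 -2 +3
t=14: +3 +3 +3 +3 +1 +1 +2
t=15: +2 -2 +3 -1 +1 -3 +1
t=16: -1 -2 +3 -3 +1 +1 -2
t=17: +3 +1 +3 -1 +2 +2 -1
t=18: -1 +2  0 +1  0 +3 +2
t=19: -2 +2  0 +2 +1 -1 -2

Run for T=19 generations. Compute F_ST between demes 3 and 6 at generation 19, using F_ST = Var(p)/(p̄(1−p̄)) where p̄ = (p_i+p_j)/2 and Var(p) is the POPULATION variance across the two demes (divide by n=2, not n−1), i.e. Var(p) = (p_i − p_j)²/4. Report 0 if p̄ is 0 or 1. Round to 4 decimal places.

0.0781

t=0: k=[48 48 48 0 0 0 0]
t=1: x=[48.0000 48.0000 47.2800 0.7200 0.0000 0.0000 0.0000] k=[48 48 46 4 0 0 0]
t=2: x=[48.0000 47.9700 45.4000 4.5700 0.0600 0.0000 0.0000] k=[48 48 44 5 1 0 0]
t=3: x=[48.0000 47.9400 43.4750 5.5250 1.0450 0.0150 0.0000] k=[48 48 44 6 4 0 0]
t=4: x=[48.0000 47.9400 43.4900 6.5400 3.9700 0.0600 0.0000] k=[48 48 43 10 5 0 0]
t=5: x=[48.0000 47.9250 42.5800 10.4200 5.0000 0.0750 0.0000] k=[48 48 46 7 5 2 0]
t=6: x=[48.0000 47.9700 45.4450 7.5550 4.9850 2.0150 0.0300] k=[48 48 46 6 8 1 1]
t=7: x=[48.0000 47.9700 45.4300 6.6300 7.8650 1.1050 1.0000] k=[48 48 48 5 6 4 2]
t=8: x=[48.0000 48.0000 47.3550 5.6600 5.9550 4.0000 2.0300] k=[48 48 48 7 3 3 1]
t=9: x=[48.0000 48.0000 47.3850 7.5550 3.0600 2.9700 1.0300] k=[48 48 47 5 6 2 0]
t=10: x=[48.0000 47.9850 46.3850 5.6450 5.9250 2.0300 0.0300] k=[48 48 45 6 5 0 2]
t=11: x=[48.0000 47.9550 44.4600 6.5700 4.9400 0.1050 1.9700] k=[48 45 43 7 6 1 0]
t=12: x=[47.9550 45.0150 42.4900 7.5250 5.9400 1.0600 0.0150] k=[47 44 43 10 6 2 0]
t=13: x=[46.9550 44.0300 42.5200 10.4350 6.0000 2.0300 0.0300] k=[47 45 42 8 4 0 3]
t=14: x=[46.9700 44.9850 41.5350 8.4500 4.0000 0.1050 2.9550] k=[48 48 45 11 5 1 5]
t=15: x=[48.0000 47.9550 44.5350 11.4200 5.0300 1.1200 4.9400] k=[48 46 48 10 6 0 6]
t=16: x=[47.9700 46.0600 47.4000 10.5100 5.9700 0.1800 5.9100] k=[47 44 48 8 7 1 4]
t=17: x=[46.9550 44.1050 47.3400 8.5850 6.9250 1.1350 3.9550] k=[48 45 48 8 9 3 3]
t=18: x=[47.9550 45.0900 47.3550 8.6150 8.8950 3.0900 3.0000] k=[47 47 47 10 9 6 5]
t=19: x=[47.0000 47.0000 46.4450 10.5400 8.9700 6.0300 5.0150] k=[45 48 46 13 10 5 3]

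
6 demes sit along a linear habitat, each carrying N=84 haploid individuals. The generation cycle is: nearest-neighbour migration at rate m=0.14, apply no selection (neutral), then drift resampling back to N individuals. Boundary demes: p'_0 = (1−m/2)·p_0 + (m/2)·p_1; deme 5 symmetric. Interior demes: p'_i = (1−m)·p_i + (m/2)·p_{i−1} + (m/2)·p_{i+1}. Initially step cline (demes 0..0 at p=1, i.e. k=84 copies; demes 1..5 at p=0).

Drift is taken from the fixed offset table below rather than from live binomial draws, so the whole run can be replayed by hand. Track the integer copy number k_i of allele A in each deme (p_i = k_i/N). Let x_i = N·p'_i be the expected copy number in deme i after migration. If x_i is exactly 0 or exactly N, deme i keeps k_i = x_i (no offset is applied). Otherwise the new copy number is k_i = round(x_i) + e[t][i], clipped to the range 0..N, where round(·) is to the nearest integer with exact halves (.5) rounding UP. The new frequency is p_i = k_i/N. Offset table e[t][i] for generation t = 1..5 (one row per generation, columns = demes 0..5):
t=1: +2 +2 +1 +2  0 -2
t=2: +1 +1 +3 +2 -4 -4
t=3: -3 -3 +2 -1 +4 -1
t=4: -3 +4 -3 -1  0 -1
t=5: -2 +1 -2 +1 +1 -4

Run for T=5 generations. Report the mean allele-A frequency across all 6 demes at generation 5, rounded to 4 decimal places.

0.1667

t=0: k=[84 0 0 0 0 0]
t=1: x=[78.1200 5.8800 0.0000 0.0000 0.0000 0.0000] k=[80 8 0 0 0 0]
t=2: x=[74.9600 12.4800 0.5600 0.0000 0.0000 0.0000] k=[76 13 4 0 0 0]
t=3: x=[71.5900 16.7800 4.3500 0.2800 0.0000 0.0000] k=[69 14 6 0 0 0]
t=4: x=[65.1500 17.2900 6.1400 0.4200 0.0000 0.0000] k=[62 21 3 0 0 0]
t=5: x=[59.1300 22.6100 4.0500 0.2100 0.0000 0.0000] k=[57 24 2 1 0 0]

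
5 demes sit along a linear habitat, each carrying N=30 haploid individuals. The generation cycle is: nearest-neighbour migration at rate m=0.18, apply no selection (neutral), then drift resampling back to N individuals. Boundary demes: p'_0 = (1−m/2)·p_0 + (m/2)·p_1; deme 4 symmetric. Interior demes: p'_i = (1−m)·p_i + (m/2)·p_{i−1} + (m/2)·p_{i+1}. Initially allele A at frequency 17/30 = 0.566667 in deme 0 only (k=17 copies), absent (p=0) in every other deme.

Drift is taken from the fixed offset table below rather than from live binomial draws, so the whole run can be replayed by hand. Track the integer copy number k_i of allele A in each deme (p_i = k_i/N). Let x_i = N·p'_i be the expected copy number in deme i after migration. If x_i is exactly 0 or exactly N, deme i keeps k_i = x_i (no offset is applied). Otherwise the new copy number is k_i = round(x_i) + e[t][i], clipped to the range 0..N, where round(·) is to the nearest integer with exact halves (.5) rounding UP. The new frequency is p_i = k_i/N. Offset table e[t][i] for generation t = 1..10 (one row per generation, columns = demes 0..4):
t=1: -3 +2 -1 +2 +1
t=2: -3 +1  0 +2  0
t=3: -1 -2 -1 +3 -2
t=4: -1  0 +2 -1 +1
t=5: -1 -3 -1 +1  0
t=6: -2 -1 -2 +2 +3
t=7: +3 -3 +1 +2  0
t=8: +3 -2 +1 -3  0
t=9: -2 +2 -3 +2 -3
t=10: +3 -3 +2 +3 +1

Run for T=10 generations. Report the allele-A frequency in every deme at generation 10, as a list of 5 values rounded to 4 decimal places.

[0.2667, 0.0000, 0.1000, 0.1667, 0.0333]

t=0: k=[17 0 0 0 0]
t=1: x=[15.4700 1.5300 0.0000 0.0000 0.0000] k=[12 4 0 0 0]
t=2: x=[11.2800 4.3600 0.3600 0.0000 0.0000] k=[8 5 0 0 0]
t=3: x=[7.7300 4.8200 0.4500 0.0000 0.0000] k=[7 3 0 0 0]
t=4: x=[6.6400 3.0900 0.2700 0.0000 0.0000] k=[6 3 2 0 0]
t=5: x=[5.7300 3.1800 1.9100 0.1800 0.0000] k=[5 0 1 1 0]
t=6: x=[4.5500 0.5400 0.9100 0.9100 0.0900] k=[3 0 0 3 3]
t=7: x=[2.7300 0.2700 0.2700 2.7300 3.0000] k=[6 0 1 5 3]
t=8: x=[5.4600 0.6300 1.2700 4.4600 3.1800] k=[8 0 2 1 3]
t=9: x=[7.2800 0.9000 1.7300 1.2700 2.8200] k=[5 3 0 3 0]
t=10: x=[4.8200 2.9100 0.5400 2.4600 0.2700] k=[8 0 3 5 1]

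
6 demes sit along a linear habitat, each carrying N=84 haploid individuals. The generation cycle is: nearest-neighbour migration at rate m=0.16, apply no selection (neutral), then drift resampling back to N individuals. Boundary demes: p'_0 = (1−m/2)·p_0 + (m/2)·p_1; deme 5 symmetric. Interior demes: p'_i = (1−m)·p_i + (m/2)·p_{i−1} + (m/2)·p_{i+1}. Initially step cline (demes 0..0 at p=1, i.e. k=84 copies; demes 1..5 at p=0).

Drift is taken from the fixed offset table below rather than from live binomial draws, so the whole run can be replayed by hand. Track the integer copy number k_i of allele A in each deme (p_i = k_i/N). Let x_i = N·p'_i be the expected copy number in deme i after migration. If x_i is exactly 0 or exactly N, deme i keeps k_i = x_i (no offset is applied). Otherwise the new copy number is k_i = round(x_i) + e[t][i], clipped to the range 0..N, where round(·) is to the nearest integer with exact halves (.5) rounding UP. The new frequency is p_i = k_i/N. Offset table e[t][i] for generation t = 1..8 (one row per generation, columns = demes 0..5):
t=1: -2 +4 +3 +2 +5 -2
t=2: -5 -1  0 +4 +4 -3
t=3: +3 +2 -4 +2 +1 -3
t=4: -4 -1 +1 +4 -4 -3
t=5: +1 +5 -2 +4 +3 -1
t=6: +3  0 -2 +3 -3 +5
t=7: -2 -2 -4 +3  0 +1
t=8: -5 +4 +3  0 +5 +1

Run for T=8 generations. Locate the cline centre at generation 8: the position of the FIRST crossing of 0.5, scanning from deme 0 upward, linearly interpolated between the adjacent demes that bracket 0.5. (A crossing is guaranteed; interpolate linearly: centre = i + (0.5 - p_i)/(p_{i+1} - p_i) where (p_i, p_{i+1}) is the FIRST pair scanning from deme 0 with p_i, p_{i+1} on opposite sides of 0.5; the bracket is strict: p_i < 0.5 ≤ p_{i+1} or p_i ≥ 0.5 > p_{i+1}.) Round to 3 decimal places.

t=0: k=[84 0 0 0 0 0]
t=1: x=[77.2800 6.7200 0.0000 0.0000 0.0000 0.0000] k=[75 11 0 0 0 0]
t=2: x=[69.8800 15.2400 0.8800 0.0000 0.0000 0.0000] k=[65 14 1 0 0 0]
t=3: x=[60.9200 17.0400 1.9600 0.0800 0.0000 0.0000] k=[64 19 0 2 0 0]
t=4: x=[60.4000 21.0800 1.6800 1.6800 0.1600 0.0000] k=[56 20 3 6 0 0]
t=5: x=[53.1200 21.5200 4.6000 5.2800 0.4800 0.0000] k=[54 27 3 9 3 0]
t=6: x=[51.8400 27.2400 5.4000 8.0400 3.2400 0.2400] k=[55 27 3 11 0 5]
t=7: x=[52.7600 27.3200 5.5600 9.4800 1.2800 4.6000] k=[51 25 2 12 1 6]
t=8: x=[48.9200 25.2400 4.6400 10.3200 2.2800 5.6000] k=[44 29 8 10 7 7]

0.133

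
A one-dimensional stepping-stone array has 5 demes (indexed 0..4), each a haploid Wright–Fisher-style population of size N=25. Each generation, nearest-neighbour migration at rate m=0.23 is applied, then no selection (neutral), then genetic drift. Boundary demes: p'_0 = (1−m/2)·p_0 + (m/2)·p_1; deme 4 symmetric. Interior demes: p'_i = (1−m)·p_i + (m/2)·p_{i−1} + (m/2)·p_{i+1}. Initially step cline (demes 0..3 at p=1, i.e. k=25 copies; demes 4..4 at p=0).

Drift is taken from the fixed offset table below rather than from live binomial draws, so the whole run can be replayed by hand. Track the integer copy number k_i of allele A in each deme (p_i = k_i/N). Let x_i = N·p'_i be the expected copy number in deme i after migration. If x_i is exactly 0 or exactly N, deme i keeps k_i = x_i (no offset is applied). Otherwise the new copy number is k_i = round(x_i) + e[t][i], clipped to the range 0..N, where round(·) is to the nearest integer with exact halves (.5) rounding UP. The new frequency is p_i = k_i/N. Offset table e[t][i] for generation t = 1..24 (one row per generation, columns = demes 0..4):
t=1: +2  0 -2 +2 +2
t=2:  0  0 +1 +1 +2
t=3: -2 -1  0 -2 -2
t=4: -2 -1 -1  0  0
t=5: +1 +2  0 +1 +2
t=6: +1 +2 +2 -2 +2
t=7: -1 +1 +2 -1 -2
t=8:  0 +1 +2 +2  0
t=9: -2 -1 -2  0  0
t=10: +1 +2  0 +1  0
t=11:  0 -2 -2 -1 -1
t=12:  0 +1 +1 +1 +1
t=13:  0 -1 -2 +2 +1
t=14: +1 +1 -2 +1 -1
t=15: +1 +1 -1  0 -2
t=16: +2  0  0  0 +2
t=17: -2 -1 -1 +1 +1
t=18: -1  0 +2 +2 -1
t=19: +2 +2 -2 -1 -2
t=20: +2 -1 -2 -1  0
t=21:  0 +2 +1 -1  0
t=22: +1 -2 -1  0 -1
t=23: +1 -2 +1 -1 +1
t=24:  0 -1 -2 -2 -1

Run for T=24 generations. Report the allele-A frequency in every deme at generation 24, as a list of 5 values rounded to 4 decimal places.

t=0: k=[25 25 25 25 0]
t=1: x=[25.0000 25.0000 25.0000 22.1250 2.8750] k=[25 25 25 24 5]
t=2: x=[25.0000 25.0000 24.8850 21.9300 7.1850] k=[25 25 25 23 9]
t=3: x=[25.0000 25.0000 24.7700 21.6200 10.6100] k=[25 25 25 20 9]
t=4: x=[25.0000 25.0000 24.4250 19.3100 10.2650] k=[25 25 23 19 10]
t=5: x=[25.0000 24.7700 22.7700 18.4250 11.0350] k=[25 25 23 19 13]
t=6: x=[25.0000 24.7700 22.7700 18.7700 13.6900] k=[25 25 25 17 16]
t=7: x=[25.0000 25.0000 24.0800 17.8050 16.1150] k=[25 25 25 17 14]
t=8: x=[25.0000 25.0000 24.0800 17.5750 14.3450] k=[25 25 25 20 14]
t=9: x=[25.0000 25.0000 24.4250 19.8850 14.6900] k=[25 25 22 20 15]
t=10: x=[25.0000 24.6550 22.1150 19.6550 15.5750] k=[25 25 22 21 16]
t=11: x=[25.0000 24.6550 22.2300 20.5400 16.5750] k=[25 23 20 20 16]
t=12: x=[24.7700 22.8850 20.3450 19.5400 16.4600] k=[25 24 21 21 17]
t=13: x=[24.8850 23.7700 21.3450 20.5400 17.4600] k=[25 23 19 23 18]
t=14: x=[24.7700 22.7700 19.9200 21.9650 18.5750] k=[25 24 18 23 18]
t=15: x=[24.8850 23.4250 19.2650 21.8500 18.5750] k=[25 24 18 22 17]
t=16: x=[24.8850 23.4250 19.1500 20.9650 17.5750] k=[25 23 19 21 20]
t=17: x=[24.7700 22.7700 19.6900 20.6550 20.1150] k=[23 22 19 22 21]
t=18: x=[22.8850 21.7700 19.6900 21.5400 21.1150] k=[22 22 22 24 20]
t=19: x=[22.0000 22.0000 22.2300 23.3100 20.4600] k=[24 24 20 22 18]
t=20: x=[24.0000 23.5400 20.6900 21.3100 18.4600] k=[25 23 19 20 18]
t=21: x=[24.7700 22.7700 19.5750 19.6550 18.2300] k=[25 25 21 19 18]
t=22: x=[25.0000 24.5400 21.2300 19.1150 18.1150] k=[25 23 20 19 17]
t=23: x=[24.7700 22.8850 20.2300 18.8850 17.2300] k=[25 21 21 18 18]
t=24: x=[24.5400 21.4600 20.6550 18.3450 18.0000] k=[25 20 19 16 17]

[1.0000, 0.8000, 0.7600, 0.6400, 0.6800]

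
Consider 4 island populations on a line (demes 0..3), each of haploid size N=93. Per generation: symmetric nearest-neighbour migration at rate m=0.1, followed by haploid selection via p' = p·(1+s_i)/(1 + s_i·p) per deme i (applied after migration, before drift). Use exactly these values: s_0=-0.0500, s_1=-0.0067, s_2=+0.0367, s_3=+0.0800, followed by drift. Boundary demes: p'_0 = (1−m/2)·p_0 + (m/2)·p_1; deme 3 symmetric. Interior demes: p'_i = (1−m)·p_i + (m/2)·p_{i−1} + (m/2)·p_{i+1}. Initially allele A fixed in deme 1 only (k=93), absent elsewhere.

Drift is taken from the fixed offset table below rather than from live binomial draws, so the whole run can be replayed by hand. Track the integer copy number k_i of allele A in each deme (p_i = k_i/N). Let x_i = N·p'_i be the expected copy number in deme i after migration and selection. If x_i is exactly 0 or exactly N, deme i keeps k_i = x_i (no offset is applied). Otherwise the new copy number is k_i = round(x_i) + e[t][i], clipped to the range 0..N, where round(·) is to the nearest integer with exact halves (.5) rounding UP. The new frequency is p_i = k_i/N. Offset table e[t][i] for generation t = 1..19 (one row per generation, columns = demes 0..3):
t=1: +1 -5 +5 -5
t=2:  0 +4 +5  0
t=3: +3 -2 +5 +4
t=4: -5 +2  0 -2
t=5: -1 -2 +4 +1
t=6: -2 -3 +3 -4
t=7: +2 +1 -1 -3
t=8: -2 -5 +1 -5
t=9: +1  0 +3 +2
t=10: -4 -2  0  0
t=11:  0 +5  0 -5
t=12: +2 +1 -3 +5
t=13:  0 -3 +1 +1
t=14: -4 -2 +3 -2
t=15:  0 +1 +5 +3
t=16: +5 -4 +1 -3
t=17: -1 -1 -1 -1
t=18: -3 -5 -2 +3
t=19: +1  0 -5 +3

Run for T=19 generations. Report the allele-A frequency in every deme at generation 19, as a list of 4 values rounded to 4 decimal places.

[0.1505, 0.2151, 0.3226, 0.3333]

t=0: k=[0 93 0 0]
t=1: x=[4.4286 83.6436 4.8118 0.0000] k=[5 79 10 0]
t=2: x=[8.3038 71.7400 13.3570 0.5398] k=[8 76 18 1]
t=3: x=[10.8968 69.5824 20.6227 1.9948] k=[14 68 26 6]
t=4: x=[16.0087 63.0637 27.7973 7.5147] k=[11 65 28 6]
t=5: x=[13.1116 60.3076 29.4708 7.6215] k=[12 58 33 9]
t=6: x=[13.6903 54.2982 33.8218 10.9202] k=[12 51 37 7]
t=7: x=[13.3526 48.1939 37.0000 9.1134] k=[15 49 36 6]
t=8: x=[16.0087 46.4937 35.9415 8.0481] k=[14 41 37 3]
t=9: x=[14.7038 39.2974 36.2944 5.0556] k=[16 39 39 7]
t=10: x=[16.4441 37.6992 38.2087 9.2198] k=[12 36 38 9]
t=11: x=[12.6296 34.7536 37.2519 11.1855] k=[13 40 37 6]
t=12: x=[13.7385 38.3484 36.3952 8.1014] k=[16 39 33 13]
t=13: x=[16.4441 37.3996 33.0640 14.9401] k=[16 34 34 16]
t=14: x=[16.2022 32.9568 33.8723 17.9905] k=[12 31 37 16]
t=15: x=[12.3888 30.2127 36.4456 18.1478] k=[12 31 41 21]
t=16: x=[12.3888 30.4122 40.3211 23.3187] k=[17 26 41 20]
t=17: x=[16.7345 26.1734 40.0196 22.3297] k=[16 25 39 21]
t=18: x=[15.7669 25.1265 38.2087 23.2147] k=[13 20 36 26]
t=19: x=[12.7742 20.3430 35.4875 27.9821] k=[14 20 30 31]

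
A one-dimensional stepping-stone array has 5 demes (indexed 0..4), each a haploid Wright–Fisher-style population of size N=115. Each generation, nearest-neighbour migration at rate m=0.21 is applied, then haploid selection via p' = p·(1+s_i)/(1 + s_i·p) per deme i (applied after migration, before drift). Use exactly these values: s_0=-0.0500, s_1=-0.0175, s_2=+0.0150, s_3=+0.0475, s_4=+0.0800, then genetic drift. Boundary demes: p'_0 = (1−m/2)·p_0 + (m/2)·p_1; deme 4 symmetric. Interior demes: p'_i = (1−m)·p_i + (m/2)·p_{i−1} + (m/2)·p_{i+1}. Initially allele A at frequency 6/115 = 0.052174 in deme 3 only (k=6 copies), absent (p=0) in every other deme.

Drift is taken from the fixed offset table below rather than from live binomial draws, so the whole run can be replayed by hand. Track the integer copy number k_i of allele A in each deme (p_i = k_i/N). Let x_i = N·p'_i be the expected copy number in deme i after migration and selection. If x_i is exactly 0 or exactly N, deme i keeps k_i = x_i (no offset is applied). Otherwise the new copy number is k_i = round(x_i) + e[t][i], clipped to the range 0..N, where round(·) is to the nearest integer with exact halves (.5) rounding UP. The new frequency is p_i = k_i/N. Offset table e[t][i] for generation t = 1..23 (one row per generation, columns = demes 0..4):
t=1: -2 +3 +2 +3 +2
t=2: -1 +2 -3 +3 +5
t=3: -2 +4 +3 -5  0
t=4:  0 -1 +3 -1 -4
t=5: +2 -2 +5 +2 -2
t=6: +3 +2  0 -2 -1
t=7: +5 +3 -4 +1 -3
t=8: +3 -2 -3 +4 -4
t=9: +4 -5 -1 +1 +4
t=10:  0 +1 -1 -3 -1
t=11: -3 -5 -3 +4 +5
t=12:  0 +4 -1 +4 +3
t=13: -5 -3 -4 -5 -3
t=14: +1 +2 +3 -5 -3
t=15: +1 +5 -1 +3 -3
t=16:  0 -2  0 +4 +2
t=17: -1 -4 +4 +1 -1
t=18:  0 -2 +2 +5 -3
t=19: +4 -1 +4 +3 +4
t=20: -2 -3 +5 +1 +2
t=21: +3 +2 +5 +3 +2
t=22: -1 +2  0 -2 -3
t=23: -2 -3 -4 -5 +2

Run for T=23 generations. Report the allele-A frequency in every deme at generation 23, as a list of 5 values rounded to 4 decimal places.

t=0: k=[0 0 0 6 0]
t=1: x=[0.0000 0.0000 0.6394 4.9554 0.6801] k=[0 0 3 8 3]
t=2: x=[0.0000 0.3095 3.2568 7.2593 3.7977] k=[0 2 0 10 9]
t=3: x=[0.1995 1.5527 1.2787 9.2314 9.7715] k=[0 6 4 4 10]
t=4: x=[0.5987 5.0737 4.2708 4.8407 10.0541] k=[1 4 7 4 6]
t=5: x=[1.2500 3.9324 6.4602 4.7311 6.2281] k=[3 2 11 7 4]
t=6: x=[2.7537 2.9980 9.7673 7.4207 4.6463] k=[6 5 10 5 4]
t=7: x=[5.6146 5.5362 9.0737 5.6648 4.4208] k=[11 9 5 7 1]
t=8: x=[10.2988 8.6477 5.7103 6.4362 1.7584] k=[13 7 3 10 0]
t=9: x=[11.8150 7.0916 4.2150 8.5761 1.1332] k=[16 2 3 10 5]
t=10: x=[13.8913 3.5143 3.6827 9.1222 5.9442] k=[14 5 3 6 5]
t=11: x=[12.4730 5.6396 3.5762 5.8316 5.4939] k=[9 1 1 10 10]
t=12: x=[7.7796 1.8083 1.9737 9.4498 10.7254] k=[8 6 1 13 14]
t=13: x=[7.4257 5.5903 2.8257 12.3472 14.8629] k=[2 3 0 7 12]
t=14: x=[2.0016 2.5358 1.0656 7.0926 12.2949] k=[3 5 4 2 9]
t=15: x=[3.0538 4.6063 3.9514 3.0811 8.8752] k=[4 10 3 6 6]
t=16: x=[4.4074 8.4951 4.1086 5.9411 6.4531] k=[4 6 4 10 8]
t=17: x=[4.0068 5.4870 4.9095 9.5589 8.8164] k=[3 1 9 11 8]
t=18: x=[2.6537 2.0148 8.4863 10.9253 8.9286] k=[3 0 10 16 6]
t=19: x=[2.5537 1.3414 9.7116 14.9120 7.5768] k=[7 0 14 18 12]
t=20: x=[5.9680 2.1671 13.1221 17.6317 13.5216] k=[4 0 18 19 16]
t=21: x=[3.4063 2.2704 16.4235 19.3143 17.4225] k=[6 4 21 22 19]
t=22: x=[5.5144 5.8955 19.5605 22.4053 20.5836] k=[5 8 20 20 18]
t=23: x=[5.0609 8.8004 18.9747 20.5619 19.4208] k=[3 6 15 16 21]

[0.0261, 0.0522, 0.1304, 0.1391, 0.1826]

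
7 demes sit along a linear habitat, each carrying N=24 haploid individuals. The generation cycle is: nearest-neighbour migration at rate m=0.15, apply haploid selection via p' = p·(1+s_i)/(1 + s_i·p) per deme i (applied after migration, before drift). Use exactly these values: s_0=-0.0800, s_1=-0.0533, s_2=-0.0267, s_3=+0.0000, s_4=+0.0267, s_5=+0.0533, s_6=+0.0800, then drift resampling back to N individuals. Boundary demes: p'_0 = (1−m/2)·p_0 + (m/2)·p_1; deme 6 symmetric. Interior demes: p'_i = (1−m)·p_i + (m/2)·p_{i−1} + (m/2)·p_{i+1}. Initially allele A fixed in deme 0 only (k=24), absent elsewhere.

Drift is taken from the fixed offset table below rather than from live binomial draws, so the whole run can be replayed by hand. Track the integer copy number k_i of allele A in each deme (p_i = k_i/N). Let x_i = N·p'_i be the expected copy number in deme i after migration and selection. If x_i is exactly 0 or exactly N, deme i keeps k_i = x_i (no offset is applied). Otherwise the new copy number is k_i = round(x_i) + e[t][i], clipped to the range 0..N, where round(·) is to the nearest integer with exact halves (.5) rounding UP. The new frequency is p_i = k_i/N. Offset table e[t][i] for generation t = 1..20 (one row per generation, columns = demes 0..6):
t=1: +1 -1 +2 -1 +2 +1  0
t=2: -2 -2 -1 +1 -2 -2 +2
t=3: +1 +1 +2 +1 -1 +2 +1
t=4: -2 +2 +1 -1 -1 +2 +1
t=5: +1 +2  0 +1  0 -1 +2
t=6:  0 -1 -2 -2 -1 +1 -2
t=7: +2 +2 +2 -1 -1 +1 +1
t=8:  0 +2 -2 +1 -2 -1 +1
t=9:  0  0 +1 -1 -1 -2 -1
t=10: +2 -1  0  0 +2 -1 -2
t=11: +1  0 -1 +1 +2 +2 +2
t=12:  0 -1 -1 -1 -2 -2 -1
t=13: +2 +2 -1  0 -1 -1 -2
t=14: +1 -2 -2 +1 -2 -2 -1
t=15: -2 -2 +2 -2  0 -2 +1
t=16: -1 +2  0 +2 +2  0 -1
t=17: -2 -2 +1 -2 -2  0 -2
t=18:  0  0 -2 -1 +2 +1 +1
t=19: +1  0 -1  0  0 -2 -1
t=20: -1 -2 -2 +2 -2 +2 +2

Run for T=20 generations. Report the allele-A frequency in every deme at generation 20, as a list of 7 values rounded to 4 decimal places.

[0.1667, 0.0417, 0.0000, 0.0000, 0.0000, 0.0000, 0.0000]

t=0: k=[24 0 0 0 0 0 0]
t=1: x=[22.0562 1.7109 0.0000 0.0000 0.0000 0.0000 0.0000] k=[23 1 0 0 0 0 0]
t=2: x=[21.1470 2.4518 0.0730 0.0000 0.0000 0.0000 0.0000] k=[19 0 0 0 0 0 0]
t=3: x=[17.1752 1.3533 0.0000 0.0000 0.0000 0.0000 0.0000] k=[18 2 0 0 0 0 0]
t=4: x=[16.3729 2.9071 0.1460 0.0000 0.0000 0.0000 0.0000] k=[14 5 1 0 0 0 0]
t=5: x=[12.8288 5.1500 1.1939 0.0750 0.0000 0.0000 0.0000] k=[14 7 1 1 0 0 0]
t=6: x=[12.9800 6.8048 1.4136 0.9250 0.0770 0.0000 0.0000] k=[13 6 0 0 0 0 0]
t=7: x=[11.9750 5.8299 0.4382 0.0000 0.0000 0.0000 0.0000] k=[14 8 2 0 0 0 0]
t=8: x=[13.0557 7.7106 2.2443 0.1500 0.0000 0.0000 0.0000] k=[13 10 0 1 0 0 0]
t=9: x=[12.2757 9.1628 0.8037 0.8500 0.0770 0.0000 0.0000] k=[12 9 2 0 0 0 0]
t=10: x=[11.2756 8.3986 2.3177 0.1500 0.0000 0.0000 0.0000] k=[13 7 2 0 0 0 0]
t=11: x=[12.0501 6.8048 2.1710 0.1500 0.0000 0.0000 0.0000] k=[13 7 1 1 0 0 0]
t=12: x=[12.0501 6.7315 1.4136 0.9250 0.0770 0.0000 0.0000] k=[12 6 0 0 0 0 0]
t=13: x=[11.0515 5.7569 0.4382 0.0000 0.0000 0.0000 0.0000] k=[13 8 0 0 0 0 0]
t=14: x=[12.1253 7.4899 0.5844 0.0000 0.0000 0.0000 0.0000] k=[13 5 0 0 0 0 0]
t=15: x=[11.8999 5.0046 0.3651 0.0000 0.0000 0.0000 0.0000] k=[10 3 2 0 0 0 0]
t=16: x=[9.0013 3.2913 1.8776 0.1500 0.0000 0.0000 0.0000] k=[8 5 2 2 0 0 0]
t=17: x=[7.3433 4.7867 2.1710 1.8500 0.1540 0.0000 0.0000] k=[5 3 3 0 0 0 0]
t=18: x=[4.5353 3.0031 2.7093 0.2250 0.0000 0.0000 0.0000] k=[5 3 1 0 0 0 0]
t=19: x=[4.5353 2.8591 1.0476 0.0750 0.0000 0.0000 0.0000] k=[6 3 0 0 0 0 0]
t=20: x=[5.4173 2.8591 0.2190 0.0000 0.0000 0.0000 0.0000] k=[4 1 0 0 0 0 0]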